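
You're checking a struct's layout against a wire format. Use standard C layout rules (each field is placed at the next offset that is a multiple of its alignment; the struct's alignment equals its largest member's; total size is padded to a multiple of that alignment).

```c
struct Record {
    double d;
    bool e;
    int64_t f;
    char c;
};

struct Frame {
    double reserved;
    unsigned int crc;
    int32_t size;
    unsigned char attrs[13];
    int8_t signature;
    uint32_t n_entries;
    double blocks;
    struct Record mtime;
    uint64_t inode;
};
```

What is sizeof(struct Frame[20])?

Record: 0..8  d  (8B, 8-aligned); 8..9  e  (1B, 1-aligned); 9..16  -- padding (7B); 16..24  f  (8B, 8-aligned); 24..25  c  (1B, 1-aligned); 25..32  -- tail padding (7B); sizeof = 32, alignof = 8
0..8  reserved  (8B, 8-aligned)
8..12  crc  (4B, 4-aligned)
12..16  size  (4B, 4-aligned)
16..29  attrs  (13B, 1-aligned)
29..30  signature  (1B, 1-aligned)
30..32  -- padding (2B)
32..36  n_entries  (4B, 4-aligned)
36..40  -- padding (4B)
40..48  blocks  (8B, 8-aligned)
48..80  mtime  (32B, 8-aligned)
80..88  inode  (8B, 8-aligned)
sizeof = 88, alignof = 8
array of 20: 20 × 88 = 1760

1760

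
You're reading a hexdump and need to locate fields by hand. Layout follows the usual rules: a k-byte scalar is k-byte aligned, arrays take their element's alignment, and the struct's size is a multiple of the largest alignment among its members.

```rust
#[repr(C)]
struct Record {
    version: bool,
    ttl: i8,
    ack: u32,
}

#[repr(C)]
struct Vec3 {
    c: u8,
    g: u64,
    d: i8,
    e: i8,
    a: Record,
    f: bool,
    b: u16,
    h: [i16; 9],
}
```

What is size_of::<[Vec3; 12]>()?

Record: 0..1  version  (1B, 1-aligned); 1..2  ttl  (1B, 1-aligned); 2..4  -- padding (2B); 4..8  ack  (4B, 4-aligned); sizeof = 8, alignof = 4
0..1  c  (1B, 1-aligned)
1..8  -- padding (7B)
8..16  g  (8B, 8-aligned)
16..17  d  (1B, 1-aligned)
17..18  e  (1B, 1-aligned)
18..20  -- padding (2B)
20..28  a  (8B, 4-aligned)
28..29  f  (1B, 1-aligned)
29..30  -- padding (1B)
30..32  b  (2B, 2-aligned)
32..50  h  (18B, 2-aligned)
50..56  -- tail padding (6B)
sizeof = 56, alignof = 8
array of 12: 12 × 56 = 672

672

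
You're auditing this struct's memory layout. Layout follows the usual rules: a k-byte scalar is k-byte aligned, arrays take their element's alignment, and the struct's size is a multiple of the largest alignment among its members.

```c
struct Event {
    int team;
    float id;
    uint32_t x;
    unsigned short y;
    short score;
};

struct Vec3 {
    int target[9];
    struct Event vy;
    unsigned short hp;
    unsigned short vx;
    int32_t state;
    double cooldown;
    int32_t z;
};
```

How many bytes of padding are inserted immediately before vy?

Event: team at 0 (size 4, align 4) → ends 4; id at 4 (size 4, align 4) → ends 8; x at 8 (size 4, align 4) → ends 12; y at 12 (size 2, align 2) → ends 14; score at 14 (size 2, align 2) → ends 16; total 16 bytes, alignment 4
target at 0 (size 36, align 4) → ends 36
vy at 36 (size 16, align 4) → ends 52

0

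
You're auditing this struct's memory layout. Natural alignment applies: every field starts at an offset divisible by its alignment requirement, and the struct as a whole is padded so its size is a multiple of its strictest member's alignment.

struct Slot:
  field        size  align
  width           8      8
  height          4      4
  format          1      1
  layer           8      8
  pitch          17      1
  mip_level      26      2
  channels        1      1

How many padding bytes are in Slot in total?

0..8  width  (8B, 8-aligned)
8..12  height  (4B, 4-aligned)
12..13  format  (1B, 1-aligned)
13..16  -- padding (3B)
16..24  layer  (8B, 8-aligned)
24..41  pitch  (17B, 1-aligned)
41..42  -- padding (1B)
42..68  mip_level  (26B, 2-aligned)
68..69  channels  (1B, 1-aligned)
69..72  -- tail padding (3B)
sizeof = 72, alignof = 8
data bytes 65, size 72 → padding 7

7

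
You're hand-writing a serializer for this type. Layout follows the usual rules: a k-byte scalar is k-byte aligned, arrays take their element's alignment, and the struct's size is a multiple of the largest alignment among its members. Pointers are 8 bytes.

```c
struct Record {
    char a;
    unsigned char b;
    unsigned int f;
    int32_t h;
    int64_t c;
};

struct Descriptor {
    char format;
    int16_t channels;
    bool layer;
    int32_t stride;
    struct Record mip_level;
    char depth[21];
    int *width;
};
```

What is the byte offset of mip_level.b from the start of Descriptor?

Record: @0: a [1B, align 1] → 1; @1: b [1B, align 1] → 2; +2 pad (align 4); @4: f [4B, align 4] → 8; @8: h [4B, align 4] → 12; +4 pad (align 8); @16: c [8B, align 8] → 24; size 24, align 8
@0: format [1B, align 1] → 1
+1 pad (align 2)
@2: channels [2B, align 2] → 4
@4: layer [1B, align 1] → 5
+3 pad (align 4)
@8: stride [4B, align 4] → 12
+4 pad (align 8)
@16: mip_level [24B, align 8] → 40
within Record: b at 1
16 + 1 = 17

17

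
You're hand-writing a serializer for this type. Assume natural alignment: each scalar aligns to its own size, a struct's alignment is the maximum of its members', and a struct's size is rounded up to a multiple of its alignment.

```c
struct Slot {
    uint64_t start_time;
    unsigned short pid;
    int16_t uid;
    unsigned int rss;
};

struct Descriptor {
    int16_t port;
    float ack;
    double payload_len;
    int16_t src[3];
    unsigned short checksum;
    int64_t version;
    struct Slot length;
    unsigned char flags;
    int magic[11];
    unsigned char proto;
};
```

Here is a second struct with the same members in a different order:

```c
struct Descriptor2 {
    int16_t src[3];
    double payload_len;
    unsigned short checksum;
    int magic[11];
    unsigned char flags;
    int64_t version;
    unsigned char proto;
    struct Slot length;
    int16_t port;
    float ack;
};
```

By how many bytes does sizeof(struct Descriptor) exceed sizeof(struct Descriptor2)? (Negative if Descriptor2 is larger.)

-8

Slot: 0..8  start_time  (8B, 8-aligned); 8..10  pid  (2B, 2-aligned); 10..12  uid  (2B, 2-aligned); 12..16  rss  (4B, 4-aligned); sizeof = 16, alignof = 8
0..2  port  (2B, 2-aligned)
2..4  -- padding (2B)
4..8  ack  (4B, 4-aligned)
8..16  payload_len  (8B, 8-aligned)
16..22  src  (6B, 2-aligned)
22..24  checksum  (2B, 2-aligned)
24..32  version  (8B, 8-aligned)
32..48  length  (16B, 8-aligned)
48..49  flags  (1B, 1-aligned)
49..52  -- padding (3B)
52..96  magic  (44B, 4-aligned)
96..97  proto  (1B, 1-aligned)
97..104  -- tail padding (7B)
sizeof = 104, alignof = 8
— Descriptor2 —
0..6  src  (6B, 2-aligned)
6..8  -- padding (2B)
8..16  payload_len  (8B, 8-aligned)
16..18  checksum  (2B, 2-aligned)
18..20  -- padding (2B)
20..64  magic  (44B, 4-aligned)
64..65  flags  (1B, 1-aligned)
65..72  -- padding (7B)
72..80  version  (8B, 8-aligned)
80..81  proto  (1B, 1-aligned)
81..88  -- padding (7B)
88..104  length  (16B, 8-aligned)
104..106  port  (2B, 2-aligned)
106..108  -- padding (2B)
108..112  ack  (4B, 4-aligned)
sizeof = 112, alignof = 8
104 − 112 = -8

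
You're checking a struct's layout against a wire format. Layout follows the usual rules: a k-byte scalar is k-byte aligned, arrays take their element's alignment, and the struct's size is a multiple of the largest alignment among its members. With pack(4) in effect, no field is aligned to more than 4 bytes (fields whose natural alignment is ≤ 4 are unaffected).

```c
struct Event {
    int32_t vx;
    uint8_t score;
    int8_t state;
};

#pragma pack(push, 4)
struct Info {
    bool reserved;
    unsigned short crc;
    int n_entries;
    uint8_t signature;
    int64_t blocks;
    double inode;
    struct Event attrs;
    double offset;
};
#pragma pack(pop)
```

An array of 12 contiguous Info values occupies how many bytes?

528

Event: vx at 0 (size 4, align 4) → ends 4; score at 4 (size 1, align 1) → ends 5; state at 5 (size 1, align 1) → ends 6; tail pad 2 to reach multiple of 4; total 8 bytes, alignment 4
reserved at 0 (size 1, align 1) → ends 1
pad 1 to align 2 for crc
crc at 2 (size 2, align 2) → ends 4
n_entries at 4 (size 4, align 4) → ends 8
signature at 8 (size 1, align 1) → ends 9
pad 3 to align 4 for blocks
blocks at 12 (size 8, align 4) → ends 20
inode at 20 (size 8, align 4) → ends 28
attrs at 28 (size 8, align 4) → ends 36
offset at 36 (size 8, align 4) → ends 44
total 44 bytes, alignment 4
array of 12: 12 × 44 = 528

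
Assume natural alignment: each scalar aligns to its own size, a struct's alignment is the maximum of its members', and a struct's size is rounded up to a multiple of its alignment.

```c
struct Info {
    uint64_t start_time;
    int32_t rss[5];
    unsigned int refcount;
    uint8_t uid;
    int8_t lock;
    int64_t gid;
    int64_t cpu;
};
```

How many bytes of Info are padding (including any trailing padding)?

@0: start_time [8B, align 8] → 8
@8: rss [20B, align 4] → 28
@28: refcount [4B, align 4] → 32
@32: uid [1B, align 1] → 33
@33: lock [1B, align 1] → 34
+6 pad (align 8)
@40: gid [8B, align 8] → 48
@48: cpu [8B, align 8] → 56
size 56, align 8
data bytes 50, size 56 → padding 6

6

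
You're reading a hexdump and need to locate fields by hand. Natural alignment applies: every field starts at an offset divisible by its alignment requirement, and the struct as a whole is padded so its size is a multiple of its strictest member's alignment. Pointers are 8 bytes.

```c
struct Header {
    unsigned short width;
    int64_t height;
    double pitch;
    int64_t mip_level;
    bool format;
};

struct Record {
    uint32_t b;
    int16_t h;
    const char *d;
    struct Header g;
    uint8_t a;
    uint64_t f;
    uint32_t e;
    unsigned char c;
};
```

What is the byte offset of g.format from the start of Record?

48

Header: @0: width [2B, align 2] → 2; +6 pad (align 8); @8: height [8B, align 8] → 16; @16: pitch [8B, align 8] → 24; @24: mip_level [8B, align 8] → 32; @32: format [1B, align 1] → 33; +7 tail pad (align 8); size 40, align 8
@0: b [4B, align 4] → 4
@4: h [2B, align 2] → 6
+2 pad (align 8)
@8: d [8B, align 8] → 16
@16: g [40B, align 8] → 56
within Header: format at 32
16 + 32 = 48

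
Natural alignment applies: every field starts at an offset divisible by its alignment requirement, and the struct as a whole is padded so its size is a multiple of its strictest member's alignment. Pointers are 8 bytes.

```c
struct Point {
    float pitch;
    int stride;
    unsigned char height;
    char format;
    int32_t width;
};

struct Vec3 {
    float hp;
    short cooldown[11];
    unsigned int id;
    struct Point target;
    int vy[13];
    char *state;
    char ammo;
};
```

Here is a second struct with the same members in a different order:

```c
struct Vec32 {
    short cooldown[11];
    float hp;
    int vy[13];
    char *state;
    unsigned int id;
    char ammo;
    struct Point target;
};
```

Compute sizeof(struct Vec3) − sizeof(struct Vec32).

Point: 0..4  pitch  (4B, 4-aligned); 4..8  stride  (4B, 4-aligned); 8..9  height  (1B, 1-aligned); 9..10  format  (1B, 1-aligned); 10..12  -- padding (2B); 12..16  width  (4B, 4-aligned); sizeof = 16, alignof = 4
0..4  hp  (4B, 4-aligned)
4..26  cooldown  (22B, 2-aligned)
26..28  -- padding (2B)
28..32  id  (4B, 4-aligned)
32..48  target  (16B, 4-aligned)
48..100  vy  (52B, 4-aligned)
100..104  -- padding (4B)
104..112  state  (8B, 8-aligned)
112..113  ammo  (1B, 1-aligned)
113..120  -- tail padding (7B)
sizeof = 120, alignof = 8
— Vec32 —
0..22  cooldown  (22B, 2-aligned)
22..24  -- padding (2B)
24..28  hp  (4B, 4-aligned)
28..80  vy  (52B, 4-aligned)
80..88  state  (8B, 8-aligned)
88..92  id  (4B, 4-aligned)
92..93  ammo  (1B, 1-aligned)
93..96  -- padding (3B)
96..112  target  (16B, 4-aligned)
sizeof = 112, alignof = 8
120 − 112 = 8

8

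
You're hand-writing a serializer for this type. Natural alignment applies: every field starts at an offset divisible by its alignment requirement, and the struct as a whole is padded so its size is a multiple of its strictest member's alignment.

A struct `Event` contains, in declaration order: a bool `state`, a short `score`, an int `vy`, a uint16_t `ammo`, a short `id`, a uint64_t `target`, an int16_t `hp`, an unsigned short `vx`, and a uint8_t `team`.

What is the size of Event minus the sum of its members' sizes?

8

@0: state [1B, align 1] → 1
+1 pad (align 2)
@2: score [2B, align 2] → 4
@4: vy [4B, align 4] → 8
@8: ammo [2B, align 2] → 10
@10: id [2B, align 2] → 12
+4 pad (align 8)
@16: target [8B, align 8] → 24
@24: hp [2B, align 2] → 26
@26: vx [2B, align 2] → 28
@28: team [1B, align 1] → 29
+3 tail pad (align 8)
size 32, align 8
data bytes 24, size 32 → padding 8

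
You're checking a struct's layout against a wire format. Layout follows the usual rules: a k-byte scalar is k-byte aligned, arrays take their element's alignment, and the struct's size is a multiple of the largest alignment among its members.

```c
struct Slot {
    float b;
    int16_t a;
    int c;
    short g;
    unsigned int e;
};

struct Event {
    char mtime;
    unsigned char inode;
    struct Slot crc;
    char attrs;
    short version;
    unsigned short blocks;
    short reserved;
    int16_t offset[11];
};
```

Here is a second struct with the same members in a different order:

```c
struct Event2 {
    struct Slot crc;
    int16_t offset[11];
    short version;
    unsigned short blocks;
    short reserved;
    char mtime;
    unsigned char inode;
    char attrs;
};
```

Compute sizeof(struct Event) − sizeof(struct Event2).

Slot: b at 0 (size 4, align 4) → ends 4; a at 4 (size 2, align 2) → ends 6; pad 2 to align 4 for c; c at 8 (size 4, align 4) → ends 12; g at 12 (size 2, align 2) → ends 14; pad 2 to align 4 for e; e at 16 (size 4, align 4) → ends 20; total 20 bytes, alignment 4
mtime at 0 (size 1, align 1) → ends 1
inode at 1 (size 1, align 1) → ends 2
pad 2 to align 4 for crc
crc at 4 (size 20, align 4) → ends 24
attrs at 24 (size 1, align 1) → ends 25
pad 1 to align 2 for version
version at 26 (size 2, align 2) → ends 28
blocks at 28 (size 2, align 2) → ends 30
reserved at 30 (size 2, align 2) → ends 32
offset at 32 (size 22, align 2) → ends 54
tail pad 2 to reach multiple of 4
total 56 bytes, alignment 4
— Event2 —
crc at 0 (size 20, align 4) → ends 20
offset at 20 (size 22, align 2) → ends 42
version at 42 (size 2, align 2) → ends 44
blocks at 44 (size 2, align 2) → ends 46
reserved at 46 (size 2, align 2) → ends 48
mtime at 48 (size 1, align 1) → ends 49
inode at 49 (size 1, align 1) → ends 50
attrs at 50 (size 1, align 1) → ends 51
tail pad 1 to reach multiple of 4
total 52 bytes, alignment 4
56 − 52 = 4

4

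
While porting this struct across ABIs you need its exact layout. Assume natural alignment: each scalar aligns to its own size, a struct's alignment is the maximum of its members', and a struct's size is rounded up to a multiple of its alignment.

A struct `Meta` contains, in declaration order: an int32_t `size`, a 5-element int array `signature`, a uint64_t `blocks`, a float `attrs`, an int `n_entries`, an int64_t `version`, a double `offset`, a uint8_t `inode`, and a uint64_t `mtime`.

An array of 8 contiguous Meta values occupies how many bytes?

576

0..4  size  (4B, 4-aligned)
4..24  signature  (20B, 4-aligned)
24..32  blocks  (8B, 8-aligned)
32..36  attrs  (4B, 4-aligned)
36..40  n_entries  (4B, 4-aligned)
40..48  version  (8B, 8-aligned)
48..56  offset  (8B, 8-aligned)
56..57  inode  (1B, 1-aligned)
57..64  -- padding (7B)
64..72  mtime  (8B, 8-aligned)
sizeof = 72, alignof = 8
array of 8: 8 × 72 = 576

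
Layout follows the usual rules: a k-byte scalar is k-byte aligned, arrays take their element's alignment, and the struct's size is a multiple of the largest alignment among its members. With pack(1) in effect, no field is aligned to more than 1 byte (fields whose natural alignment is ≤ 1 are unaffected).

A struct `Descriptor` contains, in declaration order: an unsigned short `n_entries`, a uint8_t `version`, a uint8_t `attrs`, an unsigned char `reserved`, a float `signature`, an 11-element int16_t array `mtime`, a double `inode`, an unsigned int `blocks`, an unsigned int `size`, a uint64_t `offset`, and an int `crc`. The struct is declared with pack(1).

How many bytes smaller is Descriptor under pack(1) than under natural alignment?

natural layout:
  n_entries at 0 (size 2, align 2) → ends 2
  version at 2 (size 1, align 1) → ends 3
  attrs at 3 (size 1, align 1) → ends 4
  reserved at 4 (size 1, align 1) → ends 5
  pad 3 to align 4 for signature
  signature at 8 (size 4, align 4) → ends 12
  mtime at 12 (size 22, align 2) → ends 34
  pad 6 to align 8 for inode
  inode at 40 (size 8, align 8) → ends 48
  blocks at 48 (size 4, align 4) → ends 52
  size at 52 (size 4, align 4) → ends 56
  offset at 56 (size 8, align 8) → ends 64
  crc at 64 (size 4, align 4) → ends 68
  tail pad 4 to reach multiple of 8
  total 72 bytes, alignment 8
packed(1) layout:
  n_entries at 0 (size 2, align 1) → ends 2
  version at 2 (size 1, align 1) → ends 3
  attrs at 3 (size 1, align 1) → ends 4
  reserved at 4 (size 1, align 1) → ends 5
  signature at 5 (size 4, align 1) → ends 9
  mtime at 9 (size 22, align 1) → ends 31
  inode at 31 (size 8, align 1) → ends 39
  blocks at 39 (size 4, align 1) → ends 43
  size at 43 (size 4, align 1) → ends 47
  offset at 47 (size 8, align 1) → ends 55
  crc at 55 (size 4, align 1) → ends 59
  total 59 bytes, alignment 1
72 − 59 = 13

13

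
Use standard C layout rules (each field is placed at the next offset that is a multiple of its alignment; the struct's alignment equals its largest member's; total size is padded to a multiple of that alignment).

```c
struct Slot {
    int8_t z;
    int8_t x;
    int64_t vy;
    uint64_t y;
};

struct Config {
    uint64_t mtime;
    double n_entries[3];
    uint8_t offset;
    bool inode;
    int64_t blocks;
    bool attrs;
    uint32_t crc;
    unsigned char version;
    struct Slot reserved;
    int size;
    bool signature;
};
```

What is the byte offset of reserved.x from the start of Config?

65

Slot: @0: z [1B, align 1] → 1; @1: x [1B, align 1] → 2; +6 pad (align 8); @8: vy [8B, align 8] → 16; @16: y [8B, align 8] → 24; size 24, align 8
@0: mtime [8B, align 8] → 8
@8: n_entries [24B, align 8] → 32
@32: offset [1B, align 1] → 33
@33: inode [1B, align 1] → 34
+6 pad (align 8)
@40: blocks [8B, align 8] → 48
@48: attrs [1B, align 1] → 49
+3 pad (align 4)
@52: crc [4B, align 4] → 56
@56: version [1B, align 1] → 57
+7 pad (align 8)
@64: reserved [24B, align 8] → 88
within Slot: x at 1
64 + 1 = 65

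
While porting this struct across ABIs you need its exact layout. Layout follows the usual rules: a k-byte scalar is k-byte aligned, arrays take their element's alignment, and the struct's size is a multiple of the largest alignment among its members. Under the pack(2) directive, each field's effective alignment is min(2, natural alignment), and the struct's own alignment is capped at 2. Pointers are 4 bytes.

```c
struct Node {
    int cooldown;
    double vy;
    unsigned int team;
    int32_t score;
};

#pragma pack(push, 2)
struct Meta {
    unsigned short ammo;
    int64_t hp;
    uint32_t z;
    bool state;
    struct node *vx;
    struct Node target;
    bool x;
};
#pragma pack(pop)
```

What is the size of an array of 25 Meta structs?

1150

Node: cooldown at 0 (size 4, align 4) → ends 4; pad 4 to align 8 for vy; vy at 8 (size 8, align 8) → ends 16; team at 16 (size 4, align 4) → ends 20; score at 20 (size 4, align 4) → ends 24; total 24 bytes, alignment 8
ammo at 0 (size 2, align 2) → ends 2
hp at 2 (size 8, align 2) → ends 10
z at 10 (size 4, align 2) → ends 14
state at 14 (size 1, align 1) → ends 15
pad 1 to align 2 for vx
vx at 16 (size 4, align 2) → ends 20
target at 20 (size 24, align 2) → ends 44
x at 44 (size 1, align 1) → ends 45
tail pad 1 to reach multiple of 2
total 46 bytes, alignment 2
array of 25: 25 × 46 = 1150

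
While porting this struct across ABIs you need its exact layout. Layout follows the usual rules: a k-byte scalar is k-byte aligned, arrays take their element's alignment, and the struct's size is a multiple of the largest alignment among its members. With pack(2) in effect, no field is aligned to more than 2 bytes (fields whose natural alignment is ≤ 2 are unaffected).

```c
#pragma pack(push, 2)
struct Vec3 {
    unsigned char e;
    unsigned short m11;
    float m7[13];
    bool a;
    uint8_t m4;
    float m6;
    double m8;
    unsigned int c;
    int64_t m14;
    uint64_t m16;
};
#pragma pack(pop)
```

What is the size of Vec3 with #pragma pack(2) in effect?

e at 0 (size 1, align 1) → ends 1
pad 1 to align 2 for m11
m11 at 2 (size 2, align 2) → ends 4
m7 at 4 (size 52, align 2) → ends 56
a at 56 (size 1, align 1) → ends 57
m4 at 57 (size 1, align 1) → ends 58
m6 at 58 (size 4, align 2) → ends 62
m8 at 62 (size 8, align 2) → ends 70
c at 70 (size 4, align 2) → ends 74
m14 at 74 (size 8, align 2) → ends 82
m16 at 82 (size 8, align 2) → ends 90
total 90 bytes, alignment 2

90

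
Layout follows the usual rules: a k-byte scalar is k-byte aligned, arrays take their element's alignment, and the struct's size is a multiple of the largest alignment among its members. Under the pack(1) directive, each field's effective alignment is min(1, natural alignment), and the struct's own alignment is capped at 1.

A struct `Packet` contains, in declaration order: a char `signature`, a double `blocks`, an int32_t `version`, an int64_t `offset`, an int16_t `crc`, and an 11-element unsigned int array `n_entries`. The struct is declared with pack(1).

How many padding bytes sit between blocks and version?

signature at 0 (size 1, align 1) → ends 1
blocks at 1 (size 8, align 1) → ends 9
version at 9 (size 4, align 1) → ends 13

0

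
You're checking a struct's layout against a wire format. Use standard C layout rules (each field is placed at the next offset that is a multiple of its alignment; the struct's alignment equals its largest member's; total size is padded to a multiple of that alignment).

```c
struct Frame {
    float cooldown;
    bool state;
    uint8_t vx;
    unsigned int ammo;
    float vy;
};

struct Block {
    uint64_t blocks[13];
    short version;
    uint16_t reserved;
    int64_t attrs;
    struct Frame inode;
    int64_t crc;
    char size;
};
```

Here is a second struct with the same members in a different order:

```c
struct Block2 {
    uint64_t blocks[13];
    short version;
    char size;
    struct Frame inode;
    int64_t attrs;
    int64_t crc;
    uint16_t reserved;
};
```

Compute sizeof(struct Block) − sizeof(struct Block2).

Frame: @0: cooldown [4B, align 4] → 4; @4: state [1B, align 1] → 5; @5: vx [1B, align 1] → 6; +2 pad (align 4); @8: ammo [4B, align 4] → 12; @12: vy [4B, align 4] → 16; size 16, align 4
@0: blocks [104B, align 8] → 104
@104: version [2B, align 2] → 106
@106: reserved [2B, align 2] → 108
+4 pad (align 8)
@112: attrs [8B, align 8] → 120
@120: inode [16B, align 4] → 136
@136: crc [8B, align 8] → 144
@144: size [1B, align 1] → 145
+7 tail pad (align 8)
size 152, align 8
— Block2 —
@0: blocks [104B, align 8] → 104
@104: version [2B, align 2] → 106
@106: size [1B, align 1] → 107
+1 pad (align 4)
@108: inode [16B, align 4] → 124
+4 pad (align 8)
@128: attrs [8B, align 8] → 136
@136: crc [8B, align 8] → 144
@144: reserved [2B, align 2] → 146
+6 tail pad (align 8)
size 152, align 8
152 − 152 = 0

0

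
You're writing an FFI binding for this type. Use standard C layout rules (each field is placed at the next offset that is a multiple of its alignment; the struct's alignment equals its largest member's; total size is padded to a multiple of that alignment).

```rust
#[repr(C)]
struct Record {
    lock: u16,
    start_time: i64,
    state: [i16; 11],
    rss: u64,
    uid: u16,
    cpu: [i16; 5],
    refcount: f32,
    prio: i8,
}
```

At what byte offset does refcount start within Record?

@0: lock [2B, align 2] → 2
+6 pad (align 8)
@8: start_time [8B, align 8] → 16
@16: state [22B, align 2] → 38
+2 pad (align 8)
@40: rss [8B, align 8] → 48
@48: uid [2B, align 2] → 50
@50: cpu [10B, align 2] → 60
@60: refcount [4B, align 4] → 64

60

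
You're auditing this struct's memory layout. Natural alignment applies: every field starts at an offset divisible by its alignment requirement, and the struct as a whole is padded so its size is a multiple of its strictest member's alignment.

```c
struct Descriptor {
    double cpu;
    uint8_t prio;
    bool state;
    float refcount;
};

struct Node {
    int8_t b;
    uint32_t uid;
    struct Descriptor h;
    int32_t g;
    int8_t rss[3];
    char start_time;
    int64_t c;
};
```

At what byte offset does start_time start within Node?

31

Descriptor: cpu at 0 (size 8, align 8) → ends 8; prio at 8 (size 1, align 1) → ends 9; state at 9 (size 1, align 1) → ends 10; pad 2 to align 4 for refcount; refcount at 12 (size 4, align 4) → ends 16; total 16 bytes, alignment 8
b at 0 (size 1, align 1) → ends 1
pad 3 to align 4 for uid
uid at 4 (size 4, align 4) → ends 8
h at 8 (size 16, align 8) → ends 24
g at 24 (size 4, align 4) → ends 28
rss at 28 (size 3, align 1) → ends 31
start_time at 31 (size 1, align 1) → ends 32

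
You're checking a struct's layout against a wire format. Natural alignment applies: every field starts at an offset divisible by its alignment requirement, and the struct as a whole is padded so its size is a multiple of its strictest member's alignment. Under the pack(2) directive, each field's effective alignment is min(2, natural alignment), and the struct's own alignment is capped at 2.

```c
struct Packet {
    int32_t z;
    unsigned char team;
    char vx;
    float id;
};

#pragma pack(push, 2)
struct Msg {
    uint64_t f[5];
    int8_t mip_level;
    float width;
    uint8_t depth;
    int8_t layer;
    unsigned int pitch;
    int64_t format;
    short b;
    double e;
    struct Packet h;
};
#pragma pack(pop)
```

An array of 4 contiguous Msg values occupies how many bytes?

Packet: 0..4  z  (4B, 4-aligned); 4..5  team  (1B, 1-aligned); 5..6  vx  (1B, 1-aligned); 6..8  -- padding (2B); 8..12  id  (4B, 4-aligned); sizeof = 12, alignof = 4
0..40  f  (40B, 2-aligned)
40..41  mip_level  (1B, 1-aligned)
41..42  -- padding (1B)
42..46  width  (4B, 2-aligned)
46..47  depth  (1B, 1-aligned)
47..48  layer  (1B, 1-aligned)
48..52  pitch  (4B, 2-aligned)
52..60  format  (8B, 2-aligned)
60..62  b  (2B, 2-aligned)
62..70  e  (8B, 2-aligned)
70..82  h  (12B, 2-aligned)
sizeof = 82, alignof = 2
array of 4: 4 × 82 = 328

328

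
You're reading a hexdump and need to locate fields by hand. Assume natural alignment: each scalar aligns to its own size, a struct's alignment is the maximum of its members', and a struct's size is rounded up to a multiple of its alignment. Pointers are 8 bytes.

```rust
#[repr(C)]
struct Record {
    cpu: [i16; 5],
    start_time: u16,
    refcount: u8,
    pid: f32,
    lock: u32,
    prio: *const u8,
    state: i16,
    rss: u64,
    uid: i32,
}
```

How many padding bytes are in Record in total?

13

cpu at 0 (size 10, align 2) → ends 10
start_time at 10 (size 2, align 2) → ends 12
refcount at 12 (size 1, align 1) → ends 13
pad 3 to align 4 for pid
pid at 16 (size 4, align 4) → ends 20
lock at 20 (size 4, align 4) → ends 24
prio at 24 (size 8, align 8) → ends 32
state at 32 (size 2, align 2) → ends 34
pad 6 to align 8 for rss
rss at 40 (size 8, align 8) → ends 48
uid at 48 (size 4, align 4) → ends 52
tail pad 4 to reach multiple of 8
total 56 bytes, alignment 8
data bytes 43, size 56 → padding 13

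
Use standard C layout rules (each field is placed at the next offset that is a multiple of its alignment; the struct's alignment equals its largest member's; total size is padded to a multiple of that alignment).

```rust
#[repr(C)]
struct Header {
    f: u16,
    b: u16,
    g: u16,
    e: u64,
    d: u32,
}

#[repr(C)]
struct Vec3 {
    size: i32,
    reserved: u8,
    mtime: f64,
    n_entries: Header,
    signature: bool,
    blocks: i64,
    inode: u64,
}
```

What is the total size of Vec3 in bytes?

Header: 0..2  f  (2B, 2-aligned); 2..4  b  (2B, 2-aligned); 4..6  g  (2B, 2-aligned); 6..8  -- padding (2B); 8..16  e  (8B, 8-aligned); 16..20  d  (4B, 4-aligned); 20..24  -- tail padding (4B); sizeof = 24, alignof = 8
0..4  size  (4B, 4-aligned)
4..5  reserved  (1B, 1-aligned)
5..8  -- padding (3B)
8..16  mtime  (8B, 8-aligned)
16..40  n_entries  (24B, 8-aligned)
40..41  signature  (1B, 1-aligned)
41..48  -- padding (7B)
48..56  blocks  (8B, 8-aligned)
56..64  inode  (8B, 8-aligned)
sizeof = 64, alignof = 8

64 bytes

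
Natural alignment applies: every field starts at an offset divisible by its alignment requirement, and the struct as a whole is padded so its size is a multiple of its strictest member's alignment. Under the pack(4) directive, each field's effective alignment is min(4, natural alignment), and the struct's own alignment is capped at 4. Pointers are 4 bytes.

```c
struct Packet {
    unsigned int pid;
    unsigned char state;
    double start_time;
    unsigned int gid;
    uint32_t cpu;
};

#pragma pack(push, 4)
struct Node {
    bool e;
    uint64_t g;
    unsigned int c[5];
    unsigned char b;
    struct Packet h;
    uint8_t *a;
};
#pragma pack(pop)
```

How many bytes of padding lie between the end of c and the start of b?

0

Packet: 0..4  pid  (4B, 4-aligned); 4..5  state  (1B, 1-aligned); 5..8  -- padding (3B); 8..16  start_time  (8B, 8-aligned); 16..20  gid  (4B, 4-aligned); 20..24  cpu  (4B, 4-aligned); sizeof = 24, alignof = 8
0..1  e  (1B, 1-aligned)
1..4  -- padding (3B)
4..12  g  (8B, 4-aligned)
12..32  c  (20B, 4-aligned)
32..33  b  (1B, 1-aligned)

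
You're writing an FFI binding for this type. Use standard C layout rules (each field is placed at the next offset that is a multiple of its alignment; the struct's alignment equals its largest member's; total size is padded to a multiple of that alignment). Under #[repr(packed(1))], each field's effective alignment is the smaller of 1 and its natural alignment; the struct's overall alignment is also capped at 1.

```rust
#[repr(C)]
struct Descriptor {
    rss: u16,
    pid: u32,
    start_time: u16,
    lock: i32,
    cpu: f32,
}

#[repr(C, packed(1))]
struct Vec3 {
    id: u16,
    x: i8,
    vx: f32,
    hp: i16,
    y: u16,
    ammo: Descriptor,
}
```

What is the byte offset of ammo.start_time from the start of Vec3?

19

Descriptor: rss at 0 (size 2, align 2) → ends 2; pad 2 to align 4 for pid; pid at 4 (size 4, align 4) → ends 8; start_time at 8 (size 2, align 2) → ends 10; pad 2 to align 4 for lock; lock at 12 (size 4, align 4) → ends 16; cpu at 16 (size 4, align 4) → ends 20; total 20 bytes, alignment 4
id at 0 (size 2, align 1) → ends 2
x at 2 (size 1, align 1) → ends 3
vx at 3 (size 4, align 1) → ends 7
hp at 7 (size 2, align 1) → ends 9
y at 9 (size 2, align 1) → ends 11
ammo at 11 (size 20, align 1) → ends 31
within Descriptor: start_time at 8
11 + 8 = 19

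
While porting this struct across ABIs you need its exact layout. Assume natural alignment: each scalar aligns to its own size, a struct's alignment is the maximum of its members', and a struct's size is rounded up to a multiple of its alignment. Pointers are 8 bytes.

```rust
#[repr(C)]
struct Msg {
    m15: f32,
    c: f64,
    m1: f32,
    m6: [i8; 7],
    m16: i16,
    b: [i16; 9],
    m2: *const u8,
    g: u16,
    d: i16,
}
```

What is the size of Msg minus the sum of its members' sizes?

0..4  m15  (4B, 4-aligned)
4..8  -- padding (4B)
8..16  c  (8B, 8-aligned)
16..20  m1  (4B, 4-aligned)
20..27  m6  (7B, 1-aligned)
27..28  -- padding (1B)
28..30  m16  (2B, 2-aligned)
30..48  b  (18B, 2-aligned)
48..56  m2  (8B, 8-aligned)
56..58  g  (2B, 2-aligned)
58..60  d  (2B, 2-aligned)
60..64  -- tail padding (4B)
sizeof = 64, alignof = 8
data bytes 55, size 64 → padding 9

9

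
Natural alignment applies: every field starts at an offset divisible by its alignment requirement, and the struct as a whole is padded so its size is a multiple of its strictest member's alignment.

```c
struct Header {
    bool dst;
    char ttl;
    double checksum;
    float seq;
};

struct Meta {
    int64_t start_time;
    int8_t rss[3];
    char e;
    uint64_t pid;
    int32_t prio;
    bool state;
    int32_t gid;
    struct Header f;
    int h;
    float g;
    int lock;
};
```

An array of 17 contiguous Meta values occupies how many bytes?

Header: dst at 0 (size 1, align 1) → ends 1; ttl at 1 (size 1, align 1) → ends 2; pad 6 to align 8 for checksum; checksum at 8 (size 8, align 8) → ends 16; seq at 16 (size 4, align 4) → ends 20; tail pad 4 to reach multiple of 8; total 24 bytes, alignment 8
start_time at 0 (size 8, align 8) → ends 8
rss at 8 (size 3, align 1) → ends 11
e at 11 (size 1, align 1) → ends 12
pad 4 to align 8 for pid
pid at 16 (size 8, align 8) → ends 24
prio at 24 (size 4, align 4) → ends 28
state at 28 (size 1, align 1) → ends 29
pad 3 to align 4 for gid
gid at 32 (size 4, align 4) → ends 36
pad 4 to align 8 for f
f at 40 (size 24, align 8) → ends 64
h at 64 (size 4, align 4) → ends 68
g at 68 (size 4, align 4) → ends 72
lock at 72 (size 4, align 4) → ends 76
tail pad 4 to reach multiple of 8
total 80 bytes, alignment 8
array of 17: 17 × 80 = 1360

1360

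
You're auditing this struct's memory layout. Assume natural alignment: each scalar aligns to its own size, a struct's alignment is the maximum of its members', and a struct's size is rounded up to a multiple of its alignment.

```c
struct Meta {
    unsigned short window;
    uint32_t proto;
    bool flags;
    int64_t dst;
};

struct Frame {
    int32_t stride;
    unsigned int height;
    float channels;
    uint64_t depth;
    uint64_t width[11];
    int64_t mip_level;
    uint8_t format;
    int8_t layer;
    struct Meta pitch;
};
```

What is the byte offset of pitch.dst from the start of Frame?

Meta: 0..2  window  (2B, 2-aligned); 2..4  -- padding (2B); 4..8  proto  (4B, 4-aligned); 8..9  flags  (1B, 1-aligned); 9..16  -- padding (7B); 16..24  dst  (8B, 8-aligned); sizeof = 24, alignof = 8
0..4  stride  (4B, 4-aligned)
4..8  height  (4B, 4-aligned)
8..12  channels  (4B, 4-aligned)
12..16  -- padding (4B)
16..24  depth  (8B, 8-aligned)
24..112  width  (88B, 8-aligned)
112..120  mip_level  (8B, 8-aligned)
120..121  format  (1B, 1-aligned)
121..122  layer  (1B, 1-aligned)
122..128  -- padding (6B)
128..152  pitch  (24B, 8-aligned)
within Meta: dst at 16
128 + 16 = 144

144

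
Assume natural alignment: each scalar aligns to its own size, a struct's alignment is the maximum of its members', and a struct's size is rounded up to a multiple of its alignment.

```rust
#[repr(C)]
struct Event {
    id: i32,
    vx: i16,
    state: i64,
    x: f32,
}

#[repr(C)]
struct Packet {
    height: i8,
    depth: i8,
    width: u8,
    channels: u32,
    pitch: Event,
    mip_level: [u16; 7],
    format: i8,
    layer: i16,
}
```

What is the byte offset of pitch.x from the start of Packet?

Event: id at 0 (size 4, align 4) → ends 4; vx at 4 (size 2, align 2) → ends 6; pad 2 to align 8 for state; state at 8 (size 8, align 8) → ends 16; x at 16 (size 4, align 4) → ends 20; tail pad 4 to reach multiple of 8; total 24 bytes, alignment 8
height at 0 (size 1, align 1) → ends 1
depth at 1 (size 1, align 1) → ends 2
width at 2 (size 1, align 1) → ends 3
pad 1 to align 4 for channels
channels at 4 (size 4, align 4) → ends 8
pitch at 8 (size 24, align 8) → ends 32
within Event: x at 16
8 + 16 = 24

24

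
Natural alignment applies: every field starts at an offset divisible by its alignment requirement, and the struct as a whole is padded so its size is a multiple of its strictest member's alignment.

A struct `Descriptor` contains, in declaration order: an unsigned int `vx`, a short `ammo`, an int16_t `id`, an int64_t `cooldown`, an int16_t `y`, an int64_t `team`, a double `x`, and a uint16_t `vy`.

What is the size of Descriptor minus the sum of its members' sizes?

12

vx at 0 (size 4, align 4) → ends 4
ammo at 4 (size 2, align 2) → ends 6
id at 6 (size 2, align 2) → ends 8
cooldown at 8 (size 8, align 8) → ends 16
y at 16 (size 2, align 2) → ends 18
pad 6 to align 8 for team
team at 24 (size 8, align 8) → ends 32
x at 32 (size 8, align 8) → ends 40
vy at 40 (size 2, align 2) → ends 42
tail pad 6 to reach multiple of 8
total 48 bytes, alignment 8
data bytes 36, size 48 → padding 12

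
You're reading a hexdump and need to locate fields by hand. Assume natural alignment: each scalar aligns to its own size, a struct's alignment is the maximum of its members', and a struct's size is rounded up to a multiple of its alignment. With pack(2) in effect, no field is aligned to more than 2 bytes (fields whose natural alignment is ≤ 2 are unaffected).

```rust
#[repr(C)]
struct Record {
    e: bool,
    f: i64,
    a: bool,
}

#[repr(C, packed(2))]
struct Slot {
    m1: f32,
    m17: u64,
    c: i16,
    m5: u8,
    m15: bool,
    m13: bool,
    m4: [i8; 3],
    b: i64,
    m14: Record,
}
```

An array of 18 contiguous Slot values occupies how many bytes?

936

Record: @0: e [1B, align 1] → 1; +7 pad (align 8); @8: f [8B, align 8] → 16; @16: a [1B, align 1] → 17; +7 tail pad (align 8); size 24, align 8
@0: m1 [4B, align 2] → 4
@4: m17 [8B, align 2] → 12
@12: c [2B, align 2] → 14
@14: m5 [1B, align 1] → 15
@15: m15 [1B, align 1] → 16
@16: m13 [1B, align 1] → 17
@17: m4 [3B, align 1] → 20
@20: b [8B, align 2] → 28
@28: m14 [24B, align 2] → 52
size 52, align 2
array of 18: 18 × 52 = 936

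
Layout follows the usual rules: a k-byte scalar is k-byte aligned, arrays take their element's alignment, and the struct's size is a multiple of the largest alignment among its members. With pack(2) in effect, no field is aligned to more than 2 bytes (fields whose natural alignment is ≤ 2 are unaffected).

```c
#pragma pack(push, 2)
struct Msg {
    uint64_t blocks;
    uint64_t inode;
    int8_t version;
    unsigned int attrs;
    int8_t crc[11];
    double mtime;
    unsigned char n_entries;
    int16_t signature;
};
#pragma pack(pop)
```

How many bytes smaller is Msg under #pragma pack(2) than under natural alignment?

natural layout:
  blocks at 0 (size 8, align 8) → ends 8
  inode at 8 (size 8, align 8) → ends 16
  version at 16 (size 1, align 1) → ends 17
  pad 3 to align 4 for attrs
  attrs at 20 (size 4, align 4) → ends 24
  crc at 24 (size 11, align 1) → ends 35
  pad 5 to align 8 for mtime
  mtime at 40 (size 8, align 8) → ends 48
  n_entries at 48 (size 1, align 1) → ends 49
  pad 1 to align 2 for signature
  signature at 50 (size 2, align 2) → ends 52
  tail pad 4 to reach multiple of 8
  total 56 bytes, alignment 8
packed(2) layout:
  blocks at 0 (size 8, align 2) → ends 8
  inode at 8 (size 8, align 2) → ends 16
  version at 16 (size 1, align 1) → ends 17
  pad 1 to align 2 for attrs
  attrs at 18 (size 4, align 2) → ends 22
  crc at 22 (size 11, align 1) → ends 33
  pad 1 to align 2 for mtime
  mtime at 34 (size 8, align 2) → ends 42
  n_entries at 42 (size 1, align 1) → ends 43
  pad 1 to align 2 for signature
  signature at 44 (size 2, align 2) → ends 46
  total 46 bytes, alignment 2
56 − 46 = 10

10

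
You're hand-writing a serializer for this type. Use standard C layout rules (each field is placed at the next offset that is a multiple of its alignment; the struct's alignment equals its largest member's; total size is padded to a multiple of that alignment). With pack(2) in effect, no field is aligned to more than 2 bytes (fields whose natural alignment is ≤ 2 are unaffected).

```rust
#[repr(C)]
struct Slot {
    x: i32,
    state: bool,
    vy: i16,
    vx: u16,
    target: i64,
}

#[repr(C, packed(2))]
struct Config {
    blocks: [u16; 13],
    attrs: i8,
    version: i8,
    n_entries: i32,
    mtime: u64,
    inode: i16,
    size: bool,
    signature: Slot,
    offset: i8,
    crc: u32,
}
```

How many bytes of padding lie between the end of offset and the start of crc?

1

Slot: @0: x [4B, align 4] → 4; @4: state [1B, align 1] → 5; +1 pad (align 2); @6: vy [2B, align 2] → 8; @8: vx [2B, align 2] → 10; +6 pad (align 8); @16: target [8B, align 8] → 24; size 24, align 8
@0: blocks [26B, align 2] → 26
@26: attrs [1B, align 1] → 27
@27: version [1B, align 1] → 28
@28: n_entries [4B, align 2] → 32
@32: mtime [8B, align 2] → 40
@40: inode [2B, align 2] → 42
@42: size [1B, align 1] → 43
+1 pad (align 2)
@44: signature [24B, align 2] → 68
@68: offset [1B, align 1] → 69
+1 pad (align 2)
@70: crc [4B, align 2] → 74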